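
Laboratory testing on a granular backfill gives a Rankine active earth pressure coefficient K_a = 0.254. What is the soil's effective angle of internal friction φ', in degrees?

36.5°

K_a = tan²(45° − φ/2) ⇒ 45° − φ/2 = arctan(√0.254) = 26.75°.
φ = 2(45° − 26.75°) = 36.51°.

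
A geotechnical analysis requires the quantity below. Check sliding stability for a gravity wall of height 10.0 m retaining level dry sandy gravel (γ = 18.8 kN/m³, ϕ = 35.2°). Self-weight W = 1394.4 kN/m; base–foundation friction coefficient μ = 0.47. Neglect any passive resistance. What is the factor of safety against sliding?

K_a = tan²(45° − 35.2°/2) = 0.2687.
P_a = ½K_aγH² = 0.5×0.2687×18.8×10.0² = 252.6 kN/m, acting at H/3 = 3.333 m above the base.
FS_sliding = μW / P_a = 0.47×1394.4 / 252.6 = 2.595.

2.59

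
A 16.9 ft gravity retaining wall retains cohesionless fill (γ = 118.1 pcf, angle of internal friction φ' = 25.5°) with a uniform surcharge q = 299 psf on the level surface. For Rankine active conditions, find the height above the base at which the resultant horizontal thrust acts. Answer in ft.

6.28 ft

K_a = 0.3981.
Triangular part P₁ = ½K_aγH² = 6714 at H/3 = 5.633 ft; rectangular part P₂ = K_a q H = 2012 at H/2 = 8.450 ft.
ȳ = (P₁·5.633 + P₂·8.450)/(P₁+P₂) = 6.283 ft.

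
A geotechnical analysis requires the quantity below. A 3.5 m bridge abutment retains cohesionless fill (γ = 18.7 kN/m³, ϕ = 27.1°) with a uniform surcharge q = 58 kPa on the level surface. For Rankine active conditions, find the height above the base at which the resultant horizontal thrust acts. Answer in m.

1.54 m

K_a = 0.3741.
Triangular part P₁ = ½K_aγH² = 42.84 at H/3 = 1.167 m; rectangular part P₂ = K_a q H = 75.93 at H/2 = 1.750 m.
ȳ = (P₁·1.167 + P₂·1.750)/(P₁+P₂) = 1.540 m.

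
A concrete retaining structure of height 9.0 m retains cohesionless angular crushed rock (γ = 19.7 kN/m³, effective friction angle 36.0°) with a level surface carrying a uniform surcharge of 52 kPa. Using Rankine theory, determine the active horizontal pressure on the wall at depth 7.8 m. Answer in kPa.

K_a = (1 − sin φ)/(1 + sin φ) = 0.2596.
σ_v = γz + q = 19.7 × 7.8 + 52 = 205.7 kPa.
σ_h = K_a σ_v = 0.2596 × 205.7 = 53.39 kPa.

53.4 kPa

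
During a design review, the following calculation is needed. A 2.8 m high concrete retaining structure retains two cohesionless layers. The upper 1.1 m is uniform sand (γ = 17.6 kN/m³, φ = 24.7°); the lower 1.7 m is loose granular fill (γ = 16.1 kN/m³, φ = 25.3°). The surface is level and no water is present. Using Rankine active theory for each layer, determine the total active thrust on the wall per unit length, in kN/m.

26.9 kN/m

K_a1 = tan²(45°−24.7°/2) = 0.4106; K_a2 = tan²(45°−25.3°/2) = 0.4012.
Layer 1: σ at base = K_a1 γ₁ h₁ = 7.949 kPa; P₁ = ½×7.949×1.1 = 4.372.
Layer 2: σ_v at top = γ₁h₁ = 19.36; σ_h top = K_a2×19.36 = 7.767; σ_h base = K_a2×(19.36+16.1×1.7) = 18.75.
P₂ = ½(7.767+18.75)×1.7 = 22.54. Total P_a = 4.372+22.54 = 26.91 kN/m.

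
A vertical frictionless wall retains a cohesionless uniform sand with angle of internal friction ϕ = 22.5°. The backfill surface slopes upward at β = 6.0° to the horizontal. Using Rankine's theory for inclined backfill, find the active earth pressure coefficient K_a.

0.457

K_a = cos β · (cos β − √(cos²β − cos²φ)) / (cos β + √(cos²β − cos²φ)).
cos β = 0.9945, cos φ = 0.9239, √(cos²β − cos²φ) = 0.3681.
K_a = 0.9945 × (0.9945 − 0.3681)/(0.9945 + 0.3681) = 0.4572.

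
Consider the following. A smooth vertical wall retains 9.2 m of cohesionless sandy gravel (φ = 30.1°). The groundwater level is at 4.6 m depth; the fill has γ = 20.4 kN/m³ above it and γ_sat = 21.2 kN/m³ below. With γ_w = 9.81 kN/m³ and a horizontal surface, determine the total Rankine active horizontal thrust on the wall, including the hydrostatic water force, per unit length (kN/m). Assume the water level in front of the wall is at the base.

K_a = tan²(45° − φ/2) = 0.3320.
γ' = 21.2 − 9.81 = 11.39 kN/m³. Depth below WT = 4.6 m.
σ'_h at WT = K_a γ d_w = 31.15 kPa; at base = 31.15 + K_a γ' × 4.6 = 48.55 kPa.
P₁ (0–4.6 m) = ½×31.15×4.6 = 71.65. P₂ (4.6–9.2 m) = ½(31.15+48.55)×4.6 = 183.3.
P_w = ½ γ_w h₂² = 0.5×9.81×4.6² = 103.8. Total = 71.65+183.3+103.8 = 358.8 kN/m.

359 kN/m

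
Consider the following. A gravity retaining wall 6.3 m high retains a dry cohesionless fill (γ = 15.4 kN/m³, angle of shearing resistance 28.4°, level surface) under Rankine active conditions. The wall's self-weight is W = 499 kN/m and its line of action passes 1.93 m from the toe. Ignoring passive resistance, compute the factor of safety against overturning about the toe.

K_a = tan²(45° − 28.4°/2) = 0.3554.
P_a = ½K_aγH² = 0.5×0.3554×15.4×6.3² = 108.6 kN/m, acting at H/3 = 2.100 m above the base.
Overturning moment M_o = P_a × H/3 = 108.6 × 2.100 = 228.1.
Resisting moment M_r = W × 1.93 = 499 × 1.93 = 963.1.
FS_overturning = M_r/M_o = 963.1/228.1 = 4.223.

4.22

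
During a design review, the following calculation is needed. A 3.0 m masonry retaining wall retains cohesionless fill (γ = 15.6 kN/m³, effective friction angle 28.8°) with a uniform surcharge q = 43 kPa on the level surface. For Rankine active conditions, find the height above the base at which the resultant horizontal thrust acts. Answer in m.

1.32 m

K_a = 0.3498.
Triangular part P₁ = ½K_aγH² = 24.55 at H/3 = 1.000 m; rectangular part P₂ = K_a q H = 45.12 at H/2 = 1.500 m.
ȳ = (P₁·1.000 + P₂·1.500)/(P₁+P₂) = 1.324 m.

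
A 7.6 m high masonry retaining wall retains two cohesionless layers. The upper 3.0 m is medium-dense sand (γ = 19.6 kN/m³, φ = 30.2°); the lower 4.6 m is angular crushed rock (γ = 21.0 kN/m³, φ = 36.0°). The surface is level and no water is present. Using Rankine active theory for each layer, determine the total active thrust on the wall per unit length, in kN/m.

K_a1 = tan²(45°−30.2°/2) = 0.3307; K_a2 = tan²(45°−36.0°/2) = 0.2596.
Layer 1: σ at base = K_a1 γ₁ h₁ = 19.44 kPa; P₁ = ½×19.44×3.0 = 29.16.
Layer 2: σ_v at top = γ₁h₁ = 58.80; σ_h top = K_a2×58.80 = 15.27; σ_h base = K_a2×(58.80+21.0×4.6) = 40.34.
P₂ = ½(15.27+40.34)×4.6 = 127.9. Total P_a = 29.16+127.9 = 157.1 kN/m.

157 kN/m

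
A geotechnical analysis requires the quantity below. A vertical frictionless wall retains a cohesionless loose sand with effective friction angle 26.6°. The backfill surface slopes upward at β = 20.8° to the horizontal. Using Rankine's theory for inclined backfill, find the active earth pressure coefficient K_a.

0.513

K_a = cos β · (cos β − √(cos²β − cos²φ)) / (cos β + √(cos²β − cos²φ)).
cos β = 0.9348, cos φ = 0.8942, √(cos²β − cos²φ) = 0.2727.
K_a = 0.9348 × (0.9348 − 0.2727)/(0.9348 + 0.2727) = 0.5125.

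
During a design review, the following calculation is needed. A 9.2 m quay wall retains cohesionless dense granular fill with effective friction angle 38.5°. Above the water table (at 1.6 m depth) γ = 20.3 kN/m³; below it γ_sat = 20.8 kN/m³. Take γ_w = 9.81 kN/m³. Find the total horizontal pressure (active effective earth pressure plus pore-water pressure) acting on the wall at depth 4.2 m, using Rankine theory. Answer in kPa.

K_a = (1 − sin φ)/(1 + sin φ) = 0.2327.
γ' = 20.8 − 9.81 = 10.99 kN/m³.
Effective vertical stress at 4.2 m: σ'_v = 20.3×1.6 + 10.99×2.60 = 61.05 kPa.
σ'_h = K_a σ'_v = 0.2327 × 61.05 = 14.20 kPa; u = γ_w × 2.60 = 25.51 kPa.
Total σ_h = 14.20 + 25.51 = 39.71 kPa.

39.7 kPa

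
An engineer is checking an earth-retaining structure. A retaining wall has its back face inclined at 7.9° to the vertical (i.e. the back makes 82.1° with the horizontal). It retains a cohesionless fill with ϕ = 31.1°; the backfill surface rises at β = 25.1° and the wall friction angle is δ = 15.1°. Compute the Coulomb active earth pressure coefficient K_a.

K_a = sin²(α+φ) / [sin²α · sin(α−δ) · (1 + √{sin(φ+δ)sin(φ−β) / (sin(α−δ)sin(α+β))})²].
With α = 82.1°, φ = 31.1°, δ = 15.1°, β = 25.1°: K_a = 0.5596.

0.560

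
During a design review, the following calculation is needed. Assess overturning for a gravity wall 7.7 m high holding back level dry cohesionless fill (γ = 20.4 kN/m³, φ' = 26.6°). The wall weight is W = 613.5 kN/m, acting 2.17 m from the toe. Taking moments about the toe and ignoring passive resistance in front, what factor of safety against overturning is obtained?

K_a = tan²(45° − 26.6°/2) = 0.3814.
P_a = ½K_aγH² = 0.5×0.3814×20.4×7.7² = 230.7 kN/m, acting at H/3 = 2.567 m above the base.
Overturning moment M_o = P_a × H/3 = 230.7 × 2.567 = 592.1.
Resisting moment M_r = W × 2.17 = 613.5 × 2.17 = 1331.
FS_overturning = M_r/M_o = 1331/592.1 = 2.248.

2.25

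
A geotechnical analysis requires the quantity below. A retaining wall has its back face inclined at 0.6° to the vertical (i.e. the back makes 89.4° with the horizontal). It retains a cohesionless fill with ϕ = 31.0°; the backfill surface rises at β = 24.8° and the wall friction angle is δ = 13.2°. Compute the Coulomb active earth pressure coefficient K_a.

0.459

K_a = sin²(α+φ) / [sin²α · sin(α−δ) · (1 + √{sin(φ+δ)sin(φ−β) / (sin(α−δ)sin(α+β))})²].
With α = 89.4°, φ = 31.0°, δ = 13.2°, β = 24.8°: K_a = 0.4593.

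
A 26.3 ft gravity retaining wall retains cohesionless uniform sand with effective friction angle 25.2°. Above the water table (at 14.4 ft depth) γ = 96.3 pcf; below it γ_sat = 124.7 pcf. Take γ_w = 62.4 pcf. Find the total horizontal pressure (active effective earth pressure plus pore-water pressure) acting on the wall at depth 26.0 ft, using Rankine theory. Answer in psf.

K_a = (1 − sin φ)/(1 + sin φ) = 0.4027.
γ' = 124.7 − 62.4 = 62.30 pcf.
Effective vertical stress at 26.0 ft: σ'_v = 96.3×14.4 + 62.30×11.6 = 2109 psf.
σ'_h = K_a σ'_v = 0.4027 × 2109 = 849.5 psf; u = γ_w × 11.6 = 723.8 psf.
Total σ_h = 849.5 + 723.8 = 1573 psf.

1570 psf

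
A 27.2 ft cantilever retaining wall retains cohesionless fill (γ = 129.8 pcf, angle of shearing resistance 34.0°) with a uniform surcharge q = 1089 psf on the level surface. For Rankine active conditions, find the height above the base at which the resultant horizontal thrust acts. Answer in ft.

K_a = 0.2827.
Triangular part P₁ = ½K_aγH² = 13570 at H/3 = 9.067 ft; rectangular part P₂ = K_a q H = 8374 at H/2 = 13.60 ft.
ȳ = (P₁·9.067 + P₂·13.60)/(P₁+P₂) = 10.80 ft.

10.8 ft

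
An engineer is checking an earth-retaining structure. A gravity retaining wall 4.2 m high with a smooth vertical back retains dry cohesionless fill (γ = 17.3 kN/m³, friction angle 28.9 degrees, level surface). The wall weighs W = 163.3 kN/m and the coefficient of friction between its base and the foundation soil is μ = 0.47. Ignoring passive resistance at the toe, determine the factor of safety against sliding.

K_a = tan²(45° − 28.9°/2) = 0.3484.
P_a = ½K_aγH² = 0.5×0.3484×17.3×4.2² = 53.15 kN/m, acting at H/3 = 1.400 m above the base.
FS_sliding = μW / P_a = 0.47×163.3 / 53.15 = 1.444.

1.44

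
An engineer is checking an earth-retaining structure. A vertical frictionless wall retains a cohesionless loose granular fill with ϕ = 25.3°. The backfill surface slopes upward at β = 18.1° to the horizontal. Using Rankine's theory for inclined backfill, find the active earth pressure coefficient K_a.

0.502

K_a = cos β · (cos β − √(cos²β − cos²φ)) / (cos β + √(cos²β − cos²φ)).
cos β = 0.9505, cos φ = 0.9041, √(cos²β − cos²φ) = 0.2935.
K_a = 0.9505 × (0.9505 − 0.2935)/(0.9505 + 0.2935) = 0.5021.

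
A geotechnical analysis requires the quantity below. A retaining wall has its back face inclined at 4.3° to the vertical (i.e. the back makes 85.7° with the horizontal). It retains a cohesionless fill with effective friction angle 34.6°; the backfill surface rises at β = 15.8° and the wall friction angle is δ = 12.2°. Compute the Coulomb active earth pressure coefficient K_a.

K_a = sin²(α+φ) / [sin²α · sin(α−δ) · (1 + √{sin(φ+δ)sin(φ−β) / (sin(α−δ)sin(α+β))})²].
With α = 85.7°, φ = 34.6°, δ = 12.2°, β = 15.8°: K_a = 0.3475.

0.347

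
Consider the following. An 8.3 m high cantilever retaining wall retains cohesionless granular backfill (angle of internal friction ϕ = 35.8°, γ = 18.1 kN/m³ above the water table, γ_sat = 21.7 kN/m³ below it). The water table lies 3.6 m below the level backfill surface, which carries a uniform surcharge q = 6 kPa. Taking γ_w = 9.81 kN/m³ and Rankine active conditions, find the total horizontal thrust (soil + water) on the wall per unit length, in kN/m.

267 kN/m

K_a = tan²(45° − φ/2) = 0.2619.
γ' = 21.7 − 9.81 = 11.89 kN/m³. h₂ = H − d_w = 4.7 m.
σ'_h: at surface K_a·q = 1.571; at WT K_a(q+γd_w) = 18.63; at base K_a(q+γd_w+γ'h₂) = 33.27 kPa.
P₁ = ½(1.571+18.63)×3.6 = 36.37; P₂ = ½(18.63+33.27)×4.7 = 122.0; P_w = ½γ_w h₂² = 108.4.
Total = 36.37+122.0+108.4 = 266.7 kN/m.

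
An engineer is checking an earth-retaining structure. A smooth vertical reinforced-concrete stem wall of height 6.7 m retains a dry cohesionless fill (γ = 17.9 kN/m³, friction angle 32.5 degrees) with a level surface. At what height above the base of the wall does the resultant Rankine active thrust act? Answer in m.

2.23 m

K_a = 0.3010.
The pressure distribution is triangular, so the resultant acts at H/3 above the base = 6.7/3 = 2.233 m.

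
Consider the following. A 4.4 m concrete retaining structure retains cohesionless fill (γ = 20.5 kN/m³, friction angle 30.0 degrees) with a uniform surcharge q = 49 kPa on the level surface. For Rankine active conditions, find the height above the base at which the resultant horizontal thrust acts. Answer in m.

1.85 m

K_a = 0.3333.
Triangular part P₁ = ½K_aγH² = 66.15 at H/3 = 1.467 m; rectangular part P₂ = K_a q H = 71.87 at H/2 = 2.200 m.
ȳ = (P₁·1.467 + P₂·2.200)/(P₁+P₂) = 1.849 m.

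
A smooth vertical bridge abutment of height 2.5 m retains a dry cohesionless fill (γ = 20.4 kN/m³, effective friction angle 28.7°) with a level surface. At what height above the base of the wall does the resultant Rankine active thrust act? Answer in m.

0.833 m

K_a = 0.3511.
The pressure distribution is triangular, so the resultant acts at H/3 above the base = 2.5/3 = 0.8333 m.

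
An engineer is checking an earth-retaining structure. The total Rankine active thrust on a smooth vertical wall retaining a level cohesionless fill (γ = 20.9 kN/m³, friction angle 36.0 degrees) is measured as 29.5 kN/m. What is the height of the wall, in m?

3.30 m

K_a = 0.2596. P_a = ½ K_a γ H² ⇒ H = √(2P_a/(K_a γ)).
H = √(2×29.5/(0.2596×20.9)) = 3.298 m.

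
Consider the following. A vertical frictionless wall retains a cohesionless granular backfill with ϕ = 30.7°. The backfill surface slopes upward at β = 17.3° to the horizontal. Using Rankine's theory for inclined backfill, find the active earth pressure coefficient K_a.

0.376

K_a = cos β · (cos β − √(cos²β − cos²φ)) / (cos β + √(cos²β − cos²φ)).
cos β = 0.9548, cos φ = 0.8599, √(cos²β − cos²φ) = 0.4150.
K_a = 0.9548 × (0.9548 − 0.4150)/(0.9548 + 0.4150) = 0.3762.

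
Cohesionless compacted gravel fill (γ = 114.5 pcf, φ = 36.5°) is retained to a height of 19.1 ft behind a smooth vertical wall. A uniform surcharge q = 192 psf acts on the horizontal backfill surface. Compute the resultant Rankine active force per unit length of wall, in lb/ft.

6240 lb/ft

K_a = tan²(45° − φ/2) = 0.2541.
Soil triangle: ½ K_a γ H² = 0.5×0.2541×114.5×19.1² = 5306 lb/ft.
Surcharge rectangle: K_a q H = 0.2541×192×19.1 = 931.7 lb/ft.
Total = 5306 + 931.7 = 6238 lb/ft.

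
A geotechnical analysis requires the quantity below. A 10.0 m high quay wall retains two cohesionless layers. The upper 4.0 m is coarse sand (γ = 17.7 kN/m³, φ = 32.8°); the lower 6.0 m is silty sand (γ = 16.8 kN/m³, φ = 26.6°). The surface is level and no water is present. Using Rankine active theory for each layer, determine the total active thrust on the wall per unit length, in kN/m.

K_a1 = tan²(45°−32.8°/2) = 0.2973; K_a2 = tan²(45°−26.6°/2) = 0.3814.
Layer 1: σ at base = K_a1 γ₁ h₁ = 21.05 kPa; P₁ = ½×21.05×4.0 = 42.09.
Layer 2: σ_v at top = γ₁h₁ = 70.80; σ_h top = K_a2×70.80 = 27.01; σ_h base = K_a2×(70.80+16.8×6.0) = 65.46.
P₂ = ½(27.01+65.46)×6.0 = 277.4. Total P_a = 42.09+277.4 = 319.5 kN/m.

319 kN/m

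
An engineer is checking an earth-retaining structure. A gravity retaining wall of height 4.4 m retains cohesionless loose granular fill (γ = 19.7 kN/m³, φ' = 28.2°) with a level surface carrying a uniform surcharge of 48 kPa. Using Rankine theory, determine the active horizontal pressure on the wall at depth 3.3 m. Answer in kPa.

40.5 kPa

K_a = (1 − sin φ)/(1 + sin φ) = 0.3582.
σ_v = γz + q = 19.7 × 3.3 + 48 = 113.0 kPa.
σ_h = K_a σ_v = 0.3582 × 113.0 = 40.48 kPa.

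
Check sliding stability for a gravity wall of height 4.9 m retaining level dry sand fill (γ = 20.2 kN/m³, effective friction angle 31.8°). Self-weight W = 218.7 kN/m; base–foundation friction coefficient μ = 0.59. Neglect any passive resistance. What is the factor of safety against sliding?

1.72

K_a = tan²(45° − 31.8°/2) = 0.3098.
P_a = ½K_aγH² = 0.5×0.3098×20.2×4.9² = 75.13 kN/m, acting at H/3 = 1.633 m above the base.
FS_sliding = μW / P_a = 0.59×218.7 / 75.13 = 1.718.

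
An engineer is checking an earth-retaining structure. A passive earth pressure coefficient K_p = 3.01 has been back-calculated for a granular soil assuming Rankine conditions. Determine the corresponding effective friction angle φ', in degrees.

K_p = (1+sin φ)/(1−sin φ) ⇒ sin φ = (K_p − 1)/(K_p + 1) = 0.5012.
φ = arcsin(0.5012) = 30.08°.

30.1°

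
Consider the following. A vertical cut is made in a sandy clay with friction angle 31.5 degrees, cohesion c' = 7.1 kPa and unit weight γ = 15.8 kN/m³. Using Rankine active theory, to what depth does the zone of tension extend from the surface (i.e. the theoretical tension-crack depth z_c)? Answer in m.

1.60 m

K_a = tan²(45° − 31.5°/2) = 0.3136; √K_a = 0.5600.
The active pressure is zero where K_a γ z = 2c√K_a, so z_c = 2c/(γ√K_a) = 2×7.1/(15.8×0.5600) = 1.605 m.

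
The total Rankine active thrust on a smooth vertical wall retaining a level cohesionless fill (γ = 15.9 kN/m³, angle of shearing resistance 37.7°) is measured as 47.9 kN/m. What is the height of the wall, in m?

5.00 m

K_a = 0.2411. P_a = ½ K_a γ H² ⇒ H = √(2P_a/(K_a γ)).
H = √(2×47.9/(0.2411×15.9)) = 4.999 m.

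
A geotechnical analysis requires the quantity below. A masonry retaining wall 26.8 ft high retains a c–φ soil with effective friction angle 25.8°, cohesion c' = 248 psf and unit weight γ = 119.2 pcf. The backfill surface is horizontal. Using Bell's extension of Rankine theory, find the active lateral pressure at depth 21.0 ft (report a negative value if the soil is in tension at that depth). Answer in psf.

674 psf

K_a = (1 − sin φ)/(1 + sin φ) = 0.3935.
σ_a = K_a γ z − 2c√K_a = 0.3935×119.2×21.0 − 2×248×0.6273 = 673.9 psf.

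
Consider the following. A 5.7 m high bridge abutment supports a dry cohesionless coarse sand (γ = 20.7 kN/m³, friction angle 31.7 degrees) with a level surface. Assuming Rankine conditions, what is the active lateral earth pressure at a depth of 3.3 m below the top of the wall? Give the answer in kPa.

21.2 kPa

K_a = (1 − sin φ)/(1 + sin φ) = 0.3111.
σ_h = K_a γ z = 0.3111 × 20.7 × 3.3 = 21.25 kPa.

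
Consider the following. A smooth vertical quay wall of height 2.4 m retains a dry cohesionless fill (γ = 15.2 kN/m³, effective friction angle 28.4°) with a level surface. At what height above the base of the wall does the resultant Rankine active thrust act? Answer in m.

0.800 m

K_a = 0.3554.
The pressure distribution is triangular, so the resultant acts at H/3 above the base = 2.4/3 = 0.8000 m.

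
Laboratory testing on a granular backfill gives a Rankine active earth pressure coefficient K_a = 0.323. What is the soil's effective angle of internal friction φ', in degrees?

30.8°

K_a = tan²(45° − φ/2) ⇒ 45° − φ/2 = arctan(√0.323) = 29.61°.
φ = 2(45° − 29.61°) = 30.78°.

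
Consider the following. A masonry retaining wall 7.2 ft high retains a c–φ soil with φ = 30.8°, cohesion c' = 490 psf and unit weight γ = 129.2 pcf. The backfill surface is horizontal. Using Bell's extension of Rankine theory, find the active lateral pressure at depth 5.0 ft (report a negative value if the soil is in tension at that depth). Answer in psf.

K_a = (1 − sin φ)/(1 + sin φ) = 0.3227.
σ_a = K_a γ z − 2c√K_a = 0.3227×129.2×5.0 − 2×490×0.5681 = -348.2 psf.

-348 psf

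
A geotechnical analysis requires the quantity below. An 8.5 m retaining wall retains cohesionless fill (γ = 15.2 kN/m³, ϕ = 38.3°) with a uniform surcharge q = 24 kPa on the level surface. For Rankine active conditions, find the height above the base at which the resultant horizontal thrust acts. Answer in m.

K_a = 0.2347.
Triangular part P₁ = ½K_aγH² = 128.9 at H/3 = 2.833 m; rectangular part P₂ = K_a q H = 47.89 at H/2 = 4.250 m.
ȳ = (P₁·2.833 + P₂·4.250)/(P₁+P₂) = 3.217 m.

3.22 m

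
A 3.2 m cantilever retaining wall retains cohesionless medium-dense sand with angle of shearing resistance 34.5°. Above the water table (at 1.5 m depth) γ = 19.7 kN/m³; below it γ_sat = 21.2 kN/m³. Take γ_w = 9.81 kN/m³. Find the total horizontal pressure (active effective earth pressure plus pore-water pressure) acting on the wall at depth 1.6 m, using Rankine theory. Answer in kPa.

K_a = (1 − sin φ)/(1 + sin φ) = 0.2768.
γ' = 21.2 − 9.81 = 11.39 kN/m³.
Effective vertical stress at 1.6 m: σ'_v = 19.7×1.5 + 11.39×0.100 = 30.69 kPa.
σ'_h = K_a σ'_v = 0.2768 × 30.69 = 8.495 kPa; u = γ_w × 0.100 = 0.9810 kPa.
Total σ_h = 8.495 + 0.9810 = 9.476 kPa.

9.48 kPa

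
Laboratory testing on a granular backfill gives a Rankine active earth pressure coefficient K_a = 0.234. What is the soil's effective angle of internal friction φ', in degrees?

38.4°

K_a = tan²(45° − φ/2) ⇒ 45° − φ/2 = arctan(√0.234) = 25.81°.
φ = 2(45° − 25.81°) = 38.37°.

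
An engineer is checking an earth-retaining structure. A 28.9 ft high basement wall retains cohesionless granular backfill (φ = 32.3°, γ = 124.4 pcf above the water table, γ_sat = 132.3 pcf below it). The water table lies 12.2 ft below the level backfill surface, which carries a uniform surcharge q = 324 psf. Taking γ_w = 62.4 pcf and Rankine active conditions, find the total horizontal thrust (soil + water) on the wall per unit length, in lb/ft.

25000 lb/ft

K_a = tan²(45° − φ/2) = 0.3035.
γ' = 132.3 − 62.4 = 69.90 pcf. h₂ = H − d_w = 16.7 ft.
σ'_h: at surface K_a·q = 98.33; at WT K_a(q+γd_w) = 558.9; at base K_a(q+γd_w+γ'h₂) = 913.2 psf.
P₁ = ½(98.33+558.9)×12.2 = 4009; P₂ = ½(558.9+913.2)×16.7 = 12290; P_w = ½γ_w h₂² = 8701.
Total = 4009+12290+8701 = 25000 lb/ft.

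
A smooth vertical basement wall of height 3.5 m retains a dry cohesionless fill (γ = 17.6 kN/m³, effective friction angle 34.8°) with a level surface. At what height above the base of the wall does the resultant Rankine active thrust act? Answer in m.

1.17 m

K_a = 0.2733.
The pressure distribution is triangular, so the resultant acts at H/3 above the base = 3.5/3 = 1.167 m.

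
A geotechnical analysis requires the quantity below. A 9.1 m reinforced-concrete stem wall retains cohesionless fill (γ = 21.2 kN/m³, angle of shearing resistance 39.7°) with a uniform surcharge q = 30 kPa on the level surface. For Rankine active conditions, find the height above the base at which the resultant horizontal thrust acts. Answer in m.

K_a = 0.2204.
Triangular part P₁ = ½K_aγH² = 193.5 at H/3 = 3.033 m; rectangular part P₂ = K_a q H = 60.18 at H/2 = 4.550 m.
ȳ = (P₁·3.033 + P₂·4.550)/(P₁+P₂) = 3.393 m.

3.39 m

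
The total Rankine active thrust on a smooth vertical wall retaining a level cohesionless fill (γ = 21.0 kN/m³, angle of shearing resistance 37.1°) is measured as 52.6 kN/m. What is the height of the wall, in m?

4.50 m

K_a = 0.2475. P_a = ½ K_a γ H² ⇒ H = √(2P_a/(K_a γ)).
H = √(2×52.6/(0.2475×21.0)) = 4.499 m.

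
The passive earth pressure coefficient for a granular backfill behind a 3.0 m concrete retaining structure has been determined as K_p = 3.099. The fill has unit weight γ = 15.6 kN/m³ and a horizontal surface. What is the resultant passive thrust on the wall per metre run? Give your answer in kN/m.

218 kN/m

P = ½ K_p γ H² = 0.5 × 3.099 × 15.6 × 3.0² = 217.5 kN/m.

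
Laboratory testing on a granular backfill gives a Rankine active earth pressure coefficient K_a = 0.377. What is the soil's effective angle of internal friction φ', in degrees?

26.9°

K_a = tan²(45° − φ/2) ⇒ 45° − φ/2 = arctan(√0.377) = 31.55°.
φ = 2(45° − 31.55°) = 26.90°.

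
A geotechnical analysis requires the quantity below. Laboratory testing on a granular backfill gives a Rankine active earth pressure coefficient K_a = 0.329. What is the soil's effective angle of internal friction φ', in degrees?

30.3°

K_a = tan²(45° − φ/2) ⇒ 45° − φ/2 = arctan(√0.329) = 29.84°.
φ = 2(45° − 29.84°) = 30.32°.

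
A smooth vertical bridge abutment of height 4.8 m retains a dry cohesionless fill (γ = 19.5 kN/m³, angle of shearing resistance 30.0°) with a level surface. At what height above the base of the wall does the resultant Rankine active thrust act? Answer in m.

1.60 m

K_a = 0.3333.
The pressure distribution is triangular, so the resultant acts at H/3 above the base = 4.8/3 = 1.600 m.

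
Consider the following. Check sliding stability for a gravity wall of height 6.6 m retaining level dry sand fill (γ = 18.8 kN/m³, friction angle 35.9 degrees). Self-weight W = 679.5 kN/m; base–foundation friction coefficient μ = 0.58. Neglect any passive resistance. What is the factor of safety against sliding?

3.69

K_a = tan²(45° − 35.9°/2) = 0.2607.
P_a = ½K_aγH² = 0.5×0.2607×18.8×6.6² = 106.8 kN/m, acting at H/3 = 2.200 m above the base.
FS_sliding = μW / P_a = 0.58×679.5 / 106.8 = 3.691.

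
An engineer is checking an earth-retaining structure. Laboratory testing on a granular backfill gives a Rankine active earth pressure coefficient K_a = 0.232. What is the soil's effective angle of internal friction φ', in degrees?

38.6°

K_a = tan²(45° − φ/2) ⇒ 45° − φ/2 = arctan(√0.232) = 25.72°.
φ = 2(45° − 25.72°) = 38.56°.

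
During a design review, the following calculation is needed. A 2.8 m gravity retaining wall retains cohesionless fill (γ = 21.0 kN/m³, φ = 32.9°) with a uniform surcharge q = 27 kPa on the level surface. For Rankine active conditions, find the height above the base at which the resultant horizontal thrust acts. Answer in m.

1.16 m

K_a = 0.2960.
Triangular part P₁ = ½K_aγH² = 24.37 at H/3 = 0.9333 m; rectangular part P₂ = K_a q H = 22.38 at H/2 = 1.400 m.
ȳ = (P₁·0.9333 + P₂·1.400)/(P₁+P₂) = 1.157 m.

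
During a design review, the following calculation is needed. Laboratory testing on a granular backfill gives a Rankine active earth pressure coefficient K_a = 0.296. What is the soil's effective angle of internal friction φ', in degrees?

K_a = tan²(45° − φ/2) ⇒ 45° − φ/2 = arctan(√0.296) = 28.55°.
φ = 2(45° − 28.55°) = 32.90°.

32.9°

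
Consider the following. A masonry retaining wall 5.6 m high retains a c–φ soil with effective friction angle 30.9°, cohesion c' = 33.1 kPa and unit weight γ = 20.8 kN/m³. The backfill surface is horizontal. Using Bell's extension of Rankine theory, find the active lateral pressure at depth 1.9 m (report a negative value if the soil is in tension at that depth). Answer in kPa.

K_a = (1 − sin φ)/(1 + sin φ) = 0.3214.
σ_a = K_a γ z − 2c√K_a = 0.3214×20.8×1.9 − 2×33.1×0.5669 = -24.83 kPa.

-24.8 kPa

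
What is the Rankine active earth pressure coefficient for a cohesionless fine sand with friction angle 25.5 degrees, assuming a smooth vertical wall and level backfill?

K_a = tan²(45° − φ/2) = tan²(32.25°) = 0.3981.

0.398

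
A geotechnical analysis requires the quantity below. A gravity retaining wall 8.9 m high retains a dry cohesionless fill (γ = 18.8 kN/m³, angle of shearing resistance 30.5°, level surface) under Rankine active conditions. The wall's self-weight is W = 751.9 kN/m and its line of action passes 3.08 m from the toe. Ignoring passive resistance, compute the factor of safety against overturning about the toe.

3.21

K_a = tan²(45° − 30.5°/2) = 0.3267.
P_a = ½K_aγH² = 0.5×0.3267×18.8×8.9² = 243.2 kN/m, acting at H/3 = 2.967 m above the base.
Overturning moment M_o = P_a × H/3 = 243.2 × 2.967 = 721.6.
Resisting moment M_r = W × 3.08 = 751.9 × 3.08 = 2316.
FS_overturning = M_r/M_o = 2316/721.6 = 3.209.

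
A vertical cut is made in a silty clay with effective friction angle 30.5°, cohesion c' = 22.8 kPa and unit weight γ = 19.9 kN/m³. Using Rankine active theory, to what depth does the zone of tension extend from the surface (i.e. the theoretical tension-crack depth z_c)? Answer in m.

4.01 m

K_a = tan²(45° − 30.5°/2) = 0.3267; √K_a = 0.5715.
The active pressure is zero where K_a γ z = 2c√K_a, so z_c = 2c/(γ√K_a) = 2×22.8/(19.9×0.5715) = 4.009 m.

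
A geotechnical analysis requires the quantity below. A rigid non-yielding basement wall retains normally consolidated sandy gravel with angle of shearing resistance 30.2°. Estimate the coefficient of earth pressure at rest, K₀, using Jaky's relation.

K₀ = 1 − sin φ' = 1 − sin 30.2° = 0.4970.

0.497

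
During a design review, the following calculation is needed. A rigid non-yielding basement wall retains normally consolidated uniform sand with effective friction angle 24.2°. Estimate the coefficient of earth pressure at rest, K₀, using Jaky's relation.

K₀ = 1 − sin φ' = 1 − sin 24.2° = 0.5901.

0.590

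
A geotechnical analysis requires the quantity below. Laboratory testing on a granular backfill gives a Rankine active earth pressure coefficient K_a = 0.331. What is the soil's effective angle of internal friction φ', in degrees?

K_a = tan²(45° − φ/2) ⇒ 45° − φ/2 = arctan(√0.331) = 29.91°.
φ = 2(45° − 29.91°) = 30.17°.

30.2°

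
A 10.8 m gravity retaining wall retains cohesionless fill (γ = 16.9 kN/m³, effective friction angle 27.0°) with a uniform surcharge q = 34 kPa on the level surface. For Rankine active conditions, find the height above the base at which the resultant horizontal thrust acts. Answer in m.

4.09 m

K_a = 0.3755.
Triangular part P₁ = ½K_aγH² = 370.1 at H/3 = 3.600 m; rectangular part P₂ = K_a q H = 137.9 at H/2 = 5.400 m.
ȳ = (P₁·3.600 + P₂·5.400)/(P₁+P₂) = 4.089 m.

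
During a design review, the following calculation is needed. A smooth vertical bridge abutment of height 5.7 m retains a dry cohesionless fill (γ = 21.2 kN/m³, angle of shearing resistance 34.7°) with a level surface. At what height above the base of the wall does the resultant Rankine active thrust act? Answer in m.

1.90 m

K_a = 0.2745.
The pressure distribution is triangular, so the resultant acts at H/3 above the base = 5.7/3 = 1.900 m.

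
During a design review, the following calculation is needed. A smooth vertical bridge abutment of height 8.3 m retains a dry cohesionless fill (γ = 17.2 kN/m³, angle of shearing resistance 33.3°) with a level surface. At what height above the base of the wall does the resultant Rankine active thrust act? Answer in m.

2.77 m

K_a = 0.2911.
The pressure distribution is triangular, so the resultant acts at H/3 above the base = 8.3/3 = 2.767 m.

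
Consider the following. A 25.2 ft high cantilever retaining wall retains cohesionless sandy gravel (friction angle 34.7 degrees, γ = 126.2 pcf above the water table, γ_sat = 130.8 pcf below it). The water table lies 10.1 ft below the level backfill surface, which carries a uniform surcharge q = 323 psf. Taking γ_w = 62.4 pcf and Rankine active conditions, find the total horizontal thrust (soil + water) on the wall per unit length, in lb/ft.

K_a = tan²(45° − φ/2) = 0.2745.
γ' = 130.8 − 62.4 = 68.40 pcf. h₂ = H − d_w = 15.1 ft.
σ'_h: at surface K_a·q = 88.65; at WT K_a(q+γd_w) = 438.5; at base K_a(q+γd_w+γ'h₂) = 722.0 psf.
P₁ = ½(88.65+438.5)×10.1 = 2662; P₂ = ½(438.5+722.0)×15.1 = 8762; P_w = ½γ_w h₂² = 7114.
Total = 2662+8762+7114 = 18540 lb/ft.

18500 lb/ft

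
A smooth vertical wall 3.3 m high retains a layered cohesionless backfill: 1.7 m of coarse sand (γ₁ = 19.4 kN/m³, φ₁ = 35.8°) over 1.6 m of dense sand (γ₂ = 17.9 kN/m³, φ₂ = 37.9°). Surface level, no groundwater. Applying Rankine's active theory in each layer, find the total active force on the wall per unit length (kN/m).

K_a1 = tan²(45°−35.8°/2) = 0.2619; K_a2 = tan²(45°−37.9°/2) = 0.2389.
Layer 1: σ at base = K_a1 γ₁ h₁ = 8.636 kPa; P₁ = ½×8.636×1.7 = 7.341.
Layer 2: σ_v at top = γ₁h₁ = 32.98; σ_h top = K_a2×32.98 = 7.880; σ_h base = K_a2×(32.98+17.9×1.6) = 14.72.
P₂ = ½(7.880+14.72)×1.6 = 18.08. Total P_a = 7.341+18.08 = 25.42 kN/m.

25.4 kN/m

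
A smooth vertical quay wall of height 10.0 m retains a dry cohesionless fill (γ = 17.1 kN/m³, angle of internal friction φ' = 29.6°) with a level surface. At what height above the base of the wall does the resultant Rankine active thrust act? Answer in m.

K_a = 0.3387.
The pressure distribution is triangular, so the resultant acts at H/3 above the base = 10.0/3 = 3.333 m.

3.33 m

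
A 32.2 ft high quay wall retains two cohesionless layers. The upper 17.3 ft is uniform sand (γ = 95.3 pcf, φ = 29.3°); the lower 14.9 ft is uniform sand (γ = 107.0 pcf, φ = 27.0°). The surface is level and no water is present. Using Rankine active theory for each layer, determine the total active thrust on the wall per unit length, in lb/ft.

K_a1 = tan²(45°−29.3°/2) = 0.3428; K_a2 = tan²(45°−27.0°/2) = 0.3755.
Layer 1: σ at base = K_a1 γ₁ h₁ = 565.2 psf; P₁ = ½×565.2×17.3 = 4889.
Layer 2: σ_v at top = γ₁h₁ = 1649; σ_h top = K_a2×1649 = 619.1; σ_h base = K_a2×(1649+107.0×14.9) = 1218.
P₂ = ½(619.1+1218)×14.9 = 13690. Total P_a = 4889+13690 = 18570 lb/ft.

18600 lb/ft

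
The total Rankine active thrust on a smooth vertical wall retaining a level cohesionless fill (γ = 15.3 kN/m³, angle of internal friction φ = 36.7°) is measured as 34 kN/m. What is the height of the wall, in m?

K_a = 0.2519. P_a = ½ K_a γ H² ⇒ H = √(2P_a/(K_a γ)).
H = √(2×34/(0.2519×15.3)) = 4.201 m.

4.20 m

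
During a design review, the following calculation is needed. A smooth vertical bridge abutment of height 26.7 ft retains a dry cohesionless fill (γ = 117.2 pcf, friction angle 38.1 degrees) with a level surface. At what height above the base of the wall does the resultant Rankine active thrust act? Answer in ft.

K_a = 0.2368.
The pressure distribution is triangular, so the resultant acts at H/3 above the base = 26.7/3 = 8.900 ft.

8.90 ft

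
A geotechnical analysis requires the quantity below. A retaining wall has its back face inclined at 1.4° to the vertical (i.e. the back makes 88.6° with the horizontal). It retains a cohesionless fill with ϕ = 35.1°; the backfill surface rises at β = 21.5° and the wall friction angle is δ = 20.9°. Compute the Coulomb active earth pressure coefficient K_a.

K_a = sin²(α+φ) / [sin²α · sin(α−δ) · (1 + √{sin(φ+δ)sin(φ−β) / (sin(α−δ)sin(α+β))})²].
With α = 88.6°, φ = 35.1°, δ = 20.9°, β = 21.5°: K_a = 0.3447.

0.345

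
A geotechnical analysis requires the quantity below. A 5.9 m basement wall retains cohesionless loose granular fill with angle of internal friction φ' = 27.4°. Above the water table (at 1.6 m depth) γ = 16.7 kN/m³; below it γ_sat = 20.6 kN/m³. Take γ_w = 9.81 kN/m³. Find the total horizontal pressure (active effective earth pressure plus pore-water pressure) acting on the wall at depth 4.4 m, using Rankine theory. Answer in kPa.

K_a = (1 − sin φ)/(1 + sin φ) = 0.3697.
γ' = 20.6 − 9.81 = 10.79 kN/m³.
Effective vertical stress at 4.4 m: σ'_v = 16.7×1.6 + 10.79×2.80 = 56.93 kPa.
σ'_h = K_a σ'_v = 0.3697 × 56.93 = 21.05 kPa; u = γ_w × 2.80 = 27.47 kPa.
Total σ_h = 21.05 + 27.47 = 48.51 kPa.

48.5 kPa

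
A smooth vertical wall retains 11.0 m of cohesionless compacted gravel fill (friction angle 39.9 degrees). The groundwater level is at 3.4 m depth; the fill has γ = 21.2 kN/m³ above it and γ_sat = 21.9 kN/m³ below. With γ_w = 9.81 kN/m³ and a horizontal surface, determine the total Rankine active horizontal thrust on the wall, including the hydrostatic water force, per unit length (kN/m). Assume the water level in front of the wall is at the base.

K_a = tan²(45° − φ/2) = 0.2184.
γ' = 21.9 − 9.81 = 12.09 kN/m³. Depth below WT = 7.6 m.
σ'_h at WT = K_a γ d_w = 15.74 kPa; at base = 15.74 + K_a γ' × 7.6 = 35.82 kPa.
P₁ (0–3.4 m) = ½×15.74×3.4 = 26.77. P₂ (3.4–11.0 m) = ½(15.74+35.82)×7.6 = 195.9.
P_w = ½ γ_w h₂² = 0.5×9.81×7.6² = 283.3. Total = 26.77+195.9+283.3 = 506.0 kN/m.

506 kN/m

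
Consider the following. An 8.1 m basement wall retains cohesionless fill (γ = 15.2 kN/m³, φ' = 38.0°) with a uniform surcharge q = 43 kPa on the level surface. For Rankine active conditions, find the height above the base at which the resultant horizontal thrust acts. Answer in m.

K_a = 0.2379.
Triangular part P₁ = ½K_aγH² = 118.6 at H/3 = 2.700 m; rectangular part P₂ = K_a q H = 82.85 at H/2 = 4.050 m.
ȳ = (P₁·2.700 + P₂·4.050)/(P₁+P₂) = 3.255 m.

3.26 m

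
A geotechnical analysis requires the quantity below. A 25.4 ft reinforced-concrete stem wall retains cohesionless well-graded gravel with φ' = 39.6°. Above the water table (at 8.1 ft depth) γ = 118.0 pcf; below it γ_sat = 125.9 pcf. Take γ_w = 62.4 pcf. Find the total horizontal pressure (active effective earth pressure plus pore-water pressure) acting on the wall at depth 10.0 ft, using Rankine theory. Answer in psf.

K_a = (1 − sin φ)/(1 + sin φ) = 0.2214.
γ' = 125.9 − 62.4 = 63.50 pcf.
Effective vertical stress at 10.0 ft: σ'_v = 118.0×8.1 + 63.50×1.90 = 1076 psf.
σ'_h = K_a σ'_v = 0.2214 × 1076 = 238.4 psf; u = γ_w × 1.90 = 118.6 psf.
Total σ_h = 238.4 + 118.6 = 356.9 psf.

357 psf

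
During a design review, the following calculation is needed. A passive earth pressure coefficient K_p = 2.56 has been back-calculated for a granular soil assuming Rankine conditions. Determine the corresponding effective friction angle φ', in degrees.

K_p = (1+sin φ)/(1−sin φ) ⇒ sin φ = (K_p − 1)/(K_p + 1) = 0.4382.
φ = arcsin(0.4382) = 25.99°.

26.0°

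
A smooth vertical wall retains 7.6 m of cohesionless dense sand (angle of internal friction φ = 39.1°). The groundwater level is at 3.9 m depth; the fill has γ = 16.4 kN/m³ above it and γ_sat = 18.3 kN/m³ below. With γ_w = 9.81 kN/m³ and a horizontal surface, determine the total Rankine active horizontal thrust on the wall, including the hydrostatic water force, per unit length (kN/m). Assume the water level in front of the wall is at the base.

K_a = tan²(45° − φ/2) = 0.2265.
γ' = 18.3 − 9.81 = 8.490 kN/m³. Depth below WT = 3.7 m.
σ'_h at WT = K_a γ d_w = 14.49 kPa; at base = 14.49 + K_a γ' × 3.7 = 21.60 kPa.
P₁ (0–3.9 m) = ½×14.49×3.9 = 28.25. P₂ (3.9–7.6 m) = ½(14.49+21.60)×3.7 = 66.76.
P_w = ½ γ_w h₂² = 0.5×9.81×3.7² = 67.15. Total = 28.25+66.76+67.15 = 162.2 kN/m.

162 kN/m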